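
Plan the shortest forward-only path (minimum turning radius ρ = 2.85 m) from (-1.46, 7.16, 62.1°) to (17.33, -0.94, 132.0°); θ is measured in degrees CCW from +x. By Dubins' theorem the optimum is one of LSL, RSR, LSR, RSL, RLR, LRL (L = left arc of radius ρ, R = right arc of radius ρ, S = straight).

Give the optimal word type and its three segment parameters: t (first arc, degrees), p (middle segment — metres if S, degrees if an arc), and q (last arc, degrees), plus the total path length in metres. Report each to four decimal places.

Let ψ = atan2(Δy, Δx) = atan2(-8.10, 18.79) = -23.3199° be the start→goal bearing.
Normalize: d = |goal − start| / ρ = 20.461527/2.85 = 7.179483, α = (θ_start − ψ) mod 360° = 85.4199° = 1.490859 rad, β = (θ_goal − ψ) mod 360° = 155.3199° = 2.710844 rad.
Common terms: sin α = 0.996807, cos α = 0.079852, sin β = 0.417551, cos β = -0.908653, cos(α−β) = 0.343660, d² = 51.544980. Work in radians in the unit-radius frame; every candidate has L = ρ·(t + p + q).
LSL: p² = 2 + d² − 2cos(α−β) + 2d(sin α − sin β) = 61.175172; p = √p² = 7.821456; φ = atan2(cos β − cos α, d + sin α − sin β) = -0.126723 rad; t = (φ − α) mod 2π = 4.665604 rad, q = (β − φ) mod 2π = 2.837567 rad → L = 2.85·(4.665604 + 7.821456 + 2.837567) = 2.85·15.324626 = 43.675185 m
RSR: p² = 2 + d² − 2cos(α−β) + 2d(sin β − sin α) = 44.540149; p = √p² = 6.673841; φ = atan2(cos α − cos β, d − sin α + sin β) = 0.148663 rad; t = (α − φ) mod 2π = 1.342195 rad, q = (φ − β) mod 2π = 3.721005 rad → L = 2.85·(1.342195 + 6.673841 + 3.721005) = 2.85·11.737041 = 33.450566 m
LSR: p² = d² − 2 + 2cos(α−β) + 2d(sin α + sin β) = 70.541016; p = √p² = 8.398870; φ = atan2(−cos α − cos β, d + sin α + sin β) − atan2(−2, p) = 0.329917 rad; t = (φ − α) mod 2π = 5.122244 rad, q = (φ − β) mod 2π = 3.902259 rad → L = 2.85·(5.122244 + 8.398870 + 3.902259) = 2.85·17.423372 = 49.656611 m
RSL: p² = d² − 2 + 2cos(α−β) − 2d(sin α + sin β) = 29.923583; p = √p² = 5.470245; φ = atan2(cos α + cos β, d − sin α − sin β) − atan2(2, p) = -0.493300 rad; t = (α − φ) mod 2π = 1.984159 rad, q = (β − φ) mod 2π = 3.204144 rad → L = 2.85·(1.984159 + 5.470245 + 3.204144) = 2.85·10.658548 = 30.376861 m
RLR: c = (6 − d² + 2cos(α−β) + 2d(sin α − sin β))/8 = -4.567519, |c| > 1 → infeasible
LRL: c = (6 − d² + 2cos(α−β) − 2d(sin α − sin β))/8 = -6.646897, |c| > 1 → infeasible
Shortest: RSL with L = 30.376861 m ≈ 30.3769 m
Convert RSL to answer units (arcs ×180/π): t = 1.984159·180/π = 113.6839°, p = ρ·p = 2.85·5.470245 = 15.5902 m, q = 3.204144·180/π = 183.5839°, L = 30.3769 m.

RSL: t = 113.6839°, p = 15.5902 m, q = 183.5839°, L = 30.3769 m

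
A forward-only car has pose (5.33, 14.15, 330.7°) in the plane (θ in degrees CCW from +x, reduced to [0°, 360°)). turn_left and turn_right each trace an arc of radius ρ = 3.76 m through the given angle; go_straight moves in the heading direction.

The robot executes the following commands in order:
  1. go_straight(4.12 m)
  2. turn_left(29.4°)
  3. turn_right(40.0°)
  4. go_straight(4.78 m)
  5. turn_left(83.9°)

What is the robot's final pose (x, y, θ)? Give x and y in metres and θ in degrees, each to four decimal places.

(21.8788, 7.8910, 44.0000°)

set_pose: (x, y, θ) = (5.3300, 14.1500, 330.7000°), ρ = 3.76
go_straight(4.12): x += 4.12·cos θ, y += 4.12·sin θ → (8.9229, 12.1337, 330.7000°)
turn_left(29.4°): centre at ρ to the left, rotate +29.4° → (10.7696, 11.6527, 360.1000° ≡ 0.1000°)
turn_right(40.0°): centre at ρ to the right, rotate −40.0° → (13.1880, 10.7773, -39.9000° ≡ 320.1000°)
go_straight(4.78): x += 4.78·cos θ, y += 4.78·sin θ → (16.8550, 7.7111, 320.1000°)
turn_left(83.9°): centre at ρ to the left, rotate +83.9° → (21.8788, 7.8910, 404.0000° ≡ 44.0000°)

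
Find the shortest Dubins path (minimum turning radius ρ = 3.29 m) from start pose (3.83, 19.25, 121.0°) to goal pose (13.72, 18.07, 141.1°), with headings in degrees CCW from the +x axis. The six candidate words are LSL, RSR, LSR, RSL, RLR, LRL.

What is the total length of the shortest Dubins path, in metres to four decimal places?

28.6588 m

Let ψ = atan2(Δy, Δx) = atan2(-1.18, 9.89) = -6.8039° be the start→goal bearing.
Normalize: d = |goal − start| / ρ = 9.960146/3.29 = 3.027400, α = (θ_start − ψ) mod 360° = 127.8039° = 2.230599 rad, β = (θ_goal − ψ) mod 360° = 147.9039° = 2.581411 rad.
Common terms: sin α = 0.790113, cos α = -0.612961, sin β = 0.531340, cos β = -0.847158, cos(α−β) = 0.939094, d² = 9.165150. Work in radians in the unit-radius frame; every candidate has L = ρ·(t + p + q).
LSL: p² = 2 + d² − 2cos(α−β) + 2d(sin α − sin β) = 10.853777; p = √p² = 3.294507; φ = atan2(cos β − cos α, d + sin α − sin β) = -0.071147 rad; t = (φ − α) mod 2π = 3.981439 rad, q = (β − φ) mod 2π = 2.652558 rad → L = 3.29·(3.981439 + 3.294507 + 2.652558) = 3.29·9.928504 = 32.664777 m
RSR: p² = 2 + d² − 2cos(α−β) + 2d(sin β − sin α) = 7.720146; p = √p² = 2.778515; φ = atan2(cos α − cos β, d − sin α + sin β) = 0.084389 rad; t = (α − φ) mod 2π = 2.146211 rad, q = (φ − β) mod 2π = 3.786163 rad → L = 3.29·(2.146211 + 2.778515 + 3.786163) = 3.29·8.710889 = 28.658825 m
LSR: p² = d² − 2 + 2cos(α−β) + 2d(sin α + sin β) = 17.044474; p = √p² = 4.128495; φ = atan2(−cos α − cos β, d + sin α + sin β) − atan2(−2, p) = 0.775043 rad; t = (φ − α) mod 2π = 4.827629 rad, q = (φ − β) mod 2π = 4.476818 rad → L = 3.29·(4.827629 + 4.128495 + 4.476818) = 3.29·13.432942 = 44.194379 m
RSL: p² = d² − 2 + 2cos(α−β) − 2d(sin α + sin β) = 1.042203; p = √p² = 1.020884; φ = atan2(cos α + cos β, d − sin α − sin β) − atan2(2, p) = -1.806740 rad; t = (α − φ) mod 2π = 4.037339 rad, q = (β − φ) mod 2π = 4.388150 rad → L = 3.29·(4.037339 + 1.020884 + 4.388150) = 3.29·9.446373 = 31.078567 m
RLR: c = (6 − d² + 2cos(α−β) + 2d(sin α − sin β))/8 = 0.034982; p = 2π − arccos c = 4.747378 rad; φ = atan2(cos α − cos β, d − sin α + sin β) = 0.084389 rad; t = (α − φ + p/2) mod 2π = 4.519900 rad, q = (α − β − t + p) mod 2π = 6.159852 rad → L = 3.29·(4.519900 + 4.747378 + 6.159852) = 3.29·15.427130 = 50.755257 m
LRL: c = (6 − d² + 2cos(α−β) − 2d(sin α − sin β))/8 = -0.356722; p = 2π − arccos c = 4.347632 rad; φ = atan2(cos β − cos α, d + sin α − sin β) = -0.071147 rad; t = (φ − α + p/2) mod 2π = 6.155255 rad, q = (β − α − t + p) mod 2π = 4.826374 rad → L = 3.29·(6.155255 + 4.347632 + 4.826374) = 3.29·15.329261 = 50.433268 m
Shortest: RSR with L = 28.658825 m ≈ 28.6588 m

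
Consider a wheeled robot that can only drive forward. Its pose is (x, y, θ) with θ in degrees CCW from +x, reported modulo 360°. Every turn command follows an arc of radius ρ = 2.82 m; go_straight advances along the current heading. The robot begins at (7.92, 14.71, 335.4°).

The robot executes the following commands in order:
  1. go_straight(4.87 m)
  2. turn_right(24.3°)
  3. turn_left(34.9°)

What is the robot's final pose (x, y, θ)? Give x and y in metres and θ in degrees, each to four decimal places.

(14.7419, 11.0900, 346.0000°)

set_pose: (x, y, θ) = (7.9200, 14.7100, 335.4000°), ρ = 2.82
go_straight(4.87): x += 4.87·cos θ, y += 4.87·sin θ → (12.3480, 12.6827, 335.4000°)
turn_right(24.3°): centre at ρ to the right, rotate −24.3° → (13.2991, 11.9725, 311.1000°)
turn_left(34.9°): centre at ρ to the left, rotate +34.9° → (14.7419, 11.0900, 346.0000°)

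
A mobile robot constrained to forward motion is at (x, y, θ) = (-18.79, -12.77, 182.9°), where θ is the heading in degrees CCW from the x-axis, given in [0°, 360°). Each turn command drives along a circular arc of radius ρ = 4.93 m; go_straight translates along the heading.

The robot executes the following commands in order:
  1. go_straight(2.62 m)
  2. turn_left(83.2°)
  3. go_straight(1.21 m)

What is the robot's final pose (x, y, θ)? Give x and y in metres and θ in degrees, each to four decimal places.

(-26.1581, -18.6981, 266.1000°)

set_pose: (x, y, θ) = (-18.7900, -12.7700, 182.9000°), ρ = 4.93
go_straight(2.62): x += 2.62·cos θ, y += 2.62·sin θ → (-21.4066, -12.9026, 182.9000°)
turn_left(83.2°): centre at ρ to the left, rotate +83.2° → (-26.0758, -17.4909, 266.1000°)
go_straight(1.21): x += 1.21·cos θ, y += 1.21·sin θ → (-26.1581, -18.6981, 266.1000°)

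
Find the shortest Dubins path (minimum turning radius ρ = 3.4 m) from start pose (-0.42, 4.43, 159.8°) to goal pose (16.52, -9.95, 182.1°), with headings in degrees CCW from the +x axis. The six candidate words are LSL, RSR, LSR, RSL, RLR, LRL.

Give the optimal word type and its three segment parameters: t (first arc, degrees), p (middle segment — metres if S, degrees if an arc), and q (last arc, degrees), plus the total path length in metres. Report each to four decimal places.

Let ψ = atan2(Δy, Δx) = atan2(-14.38, 16.94) = -40.3272° be the start→goal bearing.
Normalize: d = |goal − start| / ρ = 22.220441/3.4 = 6.535424, α = (θ_start − ψ) mod 360° = 200.1272° = 3.492879 rad, β = (θ_goal − ψ) mod 360° = 222.4272° = 3.882087 rad.
Common terms: sin α = -0.344106, cos α = -0.938931, sin β = -0.674653, cos β = -0.738135, cos(α−β) = 0.925210, d² = 42.711765. Work in radians in the unit-radius frame; every candidate has L = ρ·(t + p + q).
LSL: p² = 2 + d² − 2cos(α−β) + 2d(sin α − sin β) = 47.181880; p = √p² = 6.868907; φ = atan2(cos β − cos α, d + sin α − sin β) = 0.029237 rad; t = (φ − α) mod 2π = 2.819543 rad, q = (β − φ) mod 2π = 3.852850 rad → L = 3.4·(2.819543 + 6.868907 + 3.852850) = 3.4·13.541300 = 46.040422 m
RSR: p² = 2 + d² − 2cos(α−β) + 2d(sin β − sin α) = 38.540811; p = √p² = 6.208125; φ = atan2(cos α − cos β, d − sin α + sin β) = -0.032350 rad; t = (α − φ) mod 2π = 3.525228 rad, q = (φ − β) mod 2π = 2.368748 rad → L = 3.4·(3.525228 + 6.208125 + 2.368748) = 3.4·12.102101 = 41.147145 m
LSR: p² = d² − 2 + 2cos(α−β) + 2d(sin α + sin β) = 29.246146; p = √p² = 5.407971; φ = atan2(−cos α − cos β, d + sin α + sin β) − atan2(−2, p) = 0.649348 rad; t = (φ − α) mod 2π = 3.439655 rad, q = (φ − β) mod 2π = 3.050446 rad → L = 3.4·(3.439655 + 5.407971 + 3.050446) = 3.4·11.898071 = 40.453443 m
RSL: p² = d² − 2 + 2cos(α−β) − 2d(sin α + sin β) = 55.878222; p = √p² = 7.475174; φ = atan2(cos α + cos β, d − sin α − sin β) − atan2(2, p) = -0.479891 rad; t = (α − φ) mod 2π = 3.972770 rad, q = (β − φ) mod 2π = 4.361978 rad → L = 3.4·(3.972770 + 7.475174 + 4.361978) = 3.4·15.809921 = 53.753733 m
RLR: c = (6 − d² + 2cos(α−β) + 2d(sin α − sin β))/8 = -3.817601, |c| > 1 → infeasible
LRL: c = (6 − d² + 2cos(α−β) − 2d(sin α − sin β))/8 = -4.897735, |c| > 1 → infeasible
Shortest: LSR with L = 40.453443 m ≈ 40.4534 m
Convert LSR to answer units (arcs ×180/π): t = 3.439655·180/π = 197.0777°, p = ρ·p = 3.4·5.407971 = 18.3871 m, q = 3.050446·180/π = 174.7777°, L = 40.4534 m.

LSR: t = 197.0777°, p = 18.3871 m, q = 174.7777°, L = 40.4534 m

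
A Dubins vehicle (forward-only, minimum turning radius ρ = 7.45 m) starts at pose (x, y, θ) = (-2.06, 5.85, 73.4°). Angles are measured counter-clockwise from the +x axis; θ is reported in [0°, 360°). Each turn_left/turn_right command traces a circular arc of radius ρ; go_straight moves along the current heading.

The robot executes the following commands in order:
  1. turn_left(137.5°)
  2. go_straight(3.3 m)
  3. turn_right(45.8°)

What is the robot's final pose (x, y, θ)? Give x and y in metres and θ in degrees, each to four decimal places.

(-21.5985, 11.8694, 165.1000°)

set_pose: (x, y, θ) = (-2.0600, 5.8500, 73.4000°), ρ = 7.45
turn_left(137.5°): centre at ρ to the left, rotate +137.5° → (-13.0254, 14.3710, 210.9000°)
go_straight(3.3): x += 3.3·cos θ, y += 3.3·sin θ → (-15.8570, 12.6763, 210.9000°)
turn_right(45.8°): centre at ρ to the right, rotate −45.8° → (-21.5985, 11.8694, 165.1000°)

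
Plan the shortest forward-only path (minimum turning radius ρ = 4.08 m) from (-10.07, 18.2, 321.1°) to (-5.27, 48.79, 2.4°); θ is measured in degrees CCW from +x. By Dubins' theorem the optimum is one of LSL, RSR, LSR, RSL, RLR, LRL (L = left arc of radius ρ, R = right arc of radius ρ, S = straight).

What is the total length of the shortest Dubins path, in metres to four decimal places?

Let ψ = atan2(Δy, Δx) = atan2(30.59, 4.80) = 81.0822° be the start→goal bearing.
Normalize: d = |goal − start| / ρ = 30.964304/4.08 = 7.589290, α = (θ_start − ψ) mod 360° = 240.0178° = 4.189101 rad, β = (θ_goal − ψ) mod 360° = 281.3178° = 4.909922 rad.
Common terms: sin α = -0.866181, cos α = -0.499731, sin β = -0.980554, cos β = 0.196251, cos(α−β) = 0.751264, d² = 57.597324. Work in radians in the unit-radius frame; every candidate has L = ρ·(t + p + q).
LSL: p² = 2 + d² − 2cos(α−β) + 2d(sin α − sin β) = 59.830817; p = √p² = 7.735038; φ = atan2(cos β − cos α, d + sin α − sin β) = 0.090100 rad; t = (φ − α) mod 2π = 2.184184 rad, q = (β − φ) mod 2π = 4.819822 rad → L = 4.08·(2.184184 + 7.735038 + 4.819822) = 4.08·14.739045 = 60.135302 m
RSR: p² = 2 + d² − 2cos(α−β) + 2d(sin β − sin α) = 56.358775; p = √p² = 7.507248; φ = atan2(cos α − cos β, d − sin α + sin β) = -0.092841 rad; t = (α − φ) mod 2π = 4.281942 rad, q = (φ − β) mod 2π = 1.280422 rad → L = 4.08·(4.281942 + 7.507248 + 1.280422) = 4.08·13.069612 = 53.324019 m
LSR: p² = d² − 2 + 2cos(α−β) + 2d(sin α + sin β) = 29.069046; p = √p² = 5.391572; φ = atan2(−cos α − cos β, d + sin α + sin β) − atan2(−2, p) = 0.408013 rad; t = (φ − α) mod 2π = 2.502098 rad, q = (φ − β) mod 2π = 1.781277 rad → L = 4.08·(2.502098 + 5.391572 + 1.781277) = 4.08·9.674946 = 39.473781 m
RSL: p² = d² − 2 + 2cos(α−β) − 2d(sin α + sin β) = 85.130659; p = √p² = 9.226628; φ = atan2(cos α + cos β, d − sin α − sin β) − atan2(2, p) = -0.245612 rad; t = (α − φ) mod 2π = 4.434713 rad, q = (β − φ) mod 2π = 5.155534 rad → L = 4.08·(4.434713 + 9.226628 + 5.155534) = 4.08·18.816875 = 76.772850 m
RLR: c = (6 − d² + 2cos(α−β) + 2d(sin α − sin β))/8 = -6.044847, |c| > 1 → infeasible
LRL: c = (6 − d² + 2cos(α−β) − 2d(sin α − sin β))/8 = -6.478852, |c| > 1 → infeasible
Shortest: LSR with L = 39.473781 m ≈ 39.4738 m

39.4738 m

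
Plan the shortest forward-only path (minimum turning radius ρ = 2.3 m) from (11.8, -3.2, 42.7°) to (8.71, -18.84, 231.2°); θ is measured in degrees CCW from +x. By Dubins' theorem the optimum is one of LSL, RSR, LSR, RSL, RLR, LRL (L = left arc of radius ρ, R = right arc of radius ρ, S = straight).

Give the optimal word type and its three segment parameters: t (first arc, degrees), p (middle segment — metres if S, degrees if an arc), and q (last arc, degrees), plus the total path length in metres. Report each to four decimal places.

Let ψ = atan2(Δy, Δx) = atan2(-15.64, -3.09) = -101.1760° be the start→goal bearing.
Normalize: d = |goal − start| / ρ = 15.942324/2.3 = 6.931445, α = (θ_start − ψ) mod 360° = 143.8760° = 2.511110 rad, β = (θ_goal − ψ) mod 360° = 332.3760° = 5.801056 rad.
Common terms: sin α = 0.589535, cos α = -0.807743, sin β = -0.463667, cos β = 0.886010, cos(α−β) = -0.989016, d² = 48.044934. Work in radians in the unit-radius frame; every candidate has L = ρ·(t + p + q).
LSL: p² = 2 + d² − 2cos(α−β) + 2d(sin α − sin β) = 66.623383; p = √p² = 8.162315; φ = atan2(cos β − cos α, d + sin α − sin β) = 0.209028 rad; t = (φ − α) mod 2π = 3.981103 rad, q = (β − φ) mod 2π = 5.592028 rad → L = 2.3·(3.981103 + 8.162315 + 5.592028) = 2.3·17.735446 = 40.791525 m
RSR: p² = 2 + d² − 2cos(α−β) + 2d(sin β − sin α) = 37.422548; p = √p² = 6.117397; φ = atan2(cos α − cos β, d − sin α + sin β) = -0.280540 rad; t = (α − φ) mod 2π = 2.791650 rad, q = (φ − β) mod 2π = 0.201589 rad → L = 2.3·(2.791650 + 6.117397 + 0.201589) = 2.3·9.110637 = 20.954465 m
LSR: p² = d² − 2 + 2cos(α−β) + 2d(sin α + sin β) = 45.811790; p = √p² = 6.768441; φ = atan2(−cos α − cos β, d + sin α + sin β) − atan2(−2, p) = 0.276224 rad; t = (φ − α) mod 2π = 4.048299 rad, q = (φ − β) mod 2π = 0.758353 rad → L = 2.3·(4.048299 + 6.768441 + 0.758353) = 2.3·11.575092 = 26.622713 m
RSL: p² = d² − 2 + 2cos(α−β) − 2d(sin α + sin β) = 42.322014; p = √p² = 6.505537; φ = atan2(cos α + cos β, d − sin α − sin β) − atan2(2, p) = -0.286760 rad; t = (α − φ) mod 2π = 2.797870 rad, q = (β − φ) mod 2π = 6.087816 rad → L = 2.3·(2.797870 + 6.505537 + 6.087816) = 2.3·15.391223 = 35.399813 m
RLR: c = (6 − d² + 2cos(α−β) + 2d(sin α − sin β))/8 = -3.677819, |c| > 1 → infeasible
LRL: c = (6 − d² + 2cos(α−β) − 2d(sin α − sin β))/8 = -7.327923, |c| > 1 → infeasible
Shortest: RSR with L = 20.954465 m ≈ 20.9545 m
Convert RSR to answer units (arcs ×180/π): t = 2.791650·180/π = 159.9498°, p = ρ·p = 2.3·6.117397 = 14.0700 m, q = 0.201589·180/π = 11.5502°, L = 20.9545 m.

RSR: t = 159.9498°, p = 14.0700 m, q = 11.5502°, L = 20.9545 m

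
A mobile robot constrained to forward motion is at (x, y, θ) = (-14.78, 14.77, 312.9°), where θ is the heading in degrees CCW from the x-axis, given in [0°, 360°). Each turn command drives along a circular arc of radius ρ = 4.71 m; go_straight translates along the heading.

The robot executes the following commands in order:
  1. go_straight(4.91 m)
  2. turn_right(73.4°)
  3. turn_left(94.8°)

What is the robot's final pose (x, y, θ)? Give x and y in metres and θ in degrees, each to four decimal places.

(-8.8139, -1.0581, 334.3000°)

set_pose: (x, y, θ) = (-14.7800, 14.7700, 312.9000°), ρ = 4.71
go_straight(4.91): x += 4.91·cos θ, y += 4.91·sin θ → (-11.4377, 11.1732, 312.9000°)
turn_right(73.4°): centre at ρ to the right, rotate −73.4° → (-10.8297, 5.5765, 239.5000°)
turn_left(94.8°): centre at ρ to the left, rotate +94.8° → (-8.8139, -1.0581, 334.3000°)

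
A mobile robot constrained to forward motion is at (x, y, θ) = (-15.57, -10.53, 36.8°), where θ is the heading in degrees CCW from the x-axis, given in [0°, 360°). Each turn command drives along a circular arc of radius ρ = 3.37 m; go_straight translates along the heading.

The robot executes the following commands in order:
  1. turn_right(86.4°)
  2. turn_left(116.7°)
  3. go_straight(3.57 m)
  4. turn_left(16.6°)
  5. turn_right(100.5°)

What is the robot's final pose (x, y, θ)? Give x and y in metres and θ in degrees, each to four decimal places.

(0.6440, -3.0849, 343.2000°)

set_pose: (x, y, θ) = (-15.5700, -10.5300, 36.8000°), ρ = 3.37
turn_right(86.4°): centre at ρ to the right, rotate −86.4° → (-10.9849, -11.0443, -49.6000° ≡ 310.4000°)
turn_left(116.7°): centre at ρ to the left, rotate +116.7° → (-5.3141, -10.1715, 427.1000° ≡ 67.1000°)
go_straight(3.57): x += 3.57·cos θ, y += 3.57·sin θ → (-3.9250, -6.8829, 67.1000°)
turn_left(16.6°): centre at ρ to the left, rotate +16.6° → (-3.6797, -5.9413, 83.7000°)
turn_right(100.5°): centre at ρ to the right, rotate −100.5° → (0.6440, -3.0849, -16.8000° ≡ 343.2000°)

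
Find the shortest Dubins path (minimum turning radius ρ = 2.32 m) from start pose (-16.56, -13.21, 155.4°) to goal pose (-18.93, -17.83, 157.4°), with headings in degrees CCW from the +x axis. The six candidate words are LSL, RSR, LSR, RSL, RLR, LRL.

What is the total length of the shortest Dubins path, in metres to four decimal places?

19.6941 m

Let ψ = atan2(Δy, Δx) = atan2(-4.62, -2.37) = -117.1572° be the start→goal bearing.
Normalize: d = |goal − start| / ρ = 5.192427/2.32 = 2.238115, α = (θ_start − ψ) mod 360° = 272.5572° = 4.757021 rad, β = (θ_goal − ψ) mod 360° = 274.5572° = 4.791928 rad.
Common terms: sin α = -0.999004, cos α = 0.044617, sin β = -0.996838, cos β = 0.079455, cos(α−β) = 0.999391, d² = 5.009159. Work in radians in the unit-radius frame; every candidate has L = ρ·(t + p + q).
LSL: p² = 2 + d² − 2cos(α−β) + 2d(sin α − sin β) = 5.000684; p = √p² = 2.236221; φ = atan2(cos β − cos α, d + sin α − sin β) = 0.015579 rad; t = (φ − α) mod 2π = 1.541744 rad, q = (β − φ) mod 2π = 4.776348 rad → L = 2.32·(1.541744 + 2.236221 + 4.776348) = 2.32·8.554313 = 19.846006 m
RSR: p² = 2 + d² − 2cos(α−β) + 2d(sin β − sin α) = 5.020072; p = √p² = 2.240552; φ = atan2(cos α − cos β, d − sin α + sin β) = -0.015549 rad; t = (α − φ) mod 2π = 4.772570 rad, q = (φ − β) mod 2π = 1.475708 rad → L = 2.32·(4.772570 + 2.240552 + 1.475708) = 2.32·8.488830 = 19.694087 m
LSR: p² = d² − 2 + 2cos(α−β) + 2d(sin α + sin β) = -3.925910 < 0 → infeasible
RSL: p² = d² − 2 + 2cos(α−β) − 2d(sin α + sin β) = 13.941792; p = √p² = 3.733871; φ = atan2(cos α + cos β, d − sin α − sin β) − atan2(2, p) = -0.462454 rad; t = (α − φ) mod 2π = 5.219475 rad, q = (β − φ) mod 2π = 5.254381 rad → L = 2.32·(5.219475 + 3.733871 + 5.254381) = 2.32·14.207727 = 32.961926 m
RLR: c = (6 − d² + 2cos(α−β) + 2d(sin α − sin β))/8 = 0.372491; p = 2π − arccos c = 5.094081 rad; φ = atan2(cos α − cos β, d − sin α + sin β) = -0.015549 rad; t = (α − φ + p/2) mod 2π = 1.036425 rad, q = (α − β − t + p) mod 2π = 4.022749 rad → L = 2.32·(1.036425 + 5.094081 + 4.022749) = 2.32·10.153255 = 23.555551 m
LRL: c = (6 − d² + 2cos(α−β) − 2d(sin α − sin β))/8 = 0.374915; p = 2π − arccos c = 5.096694 rad; φ = atan2(cos β − cos α, d + sin α − sin β) = 0.015579 rad; t = (φ − α + p/2) mod 2π = 4.090090 rad, q = (β − α − t + p) mod 2π = 1.041510 rad → L = 2.32·(4.090090 + 5.096694 + 1.041510) = 2.32·10.228294 = 23.729641 m
Shortest: RSR with L = 19.694087 m ≈ 19.6941 m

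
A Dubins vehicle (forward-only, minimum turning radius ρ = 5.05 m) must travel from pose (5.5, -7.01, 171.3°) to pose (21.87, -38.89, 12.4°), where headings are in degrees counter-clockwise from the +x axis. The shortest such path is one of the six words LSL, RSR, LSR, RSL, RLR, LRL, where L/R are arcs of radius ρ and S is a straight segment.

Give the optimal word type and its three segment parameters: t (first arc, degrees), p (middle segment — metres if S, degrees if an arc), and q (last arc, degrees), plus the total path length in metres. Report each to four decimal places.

Let ψ = atan2(Δy, Δx) = atan2(-31.88, 16.37) = -62.8200° be the start→goal bearing.
Normalize: d = |goal − start| / ρ = 35.837289/5.05 = 7.096493, α = (θ_start − ψ) mod 360° = 234.1200° = 4.086166 rad, β = (θ_goal − ψ) mod 360° = 75.2200° = 1.312837 rad.
Common terms: sin α = -0.810247, cos α = -0.586089, sin β = 0.966913, cos β = 0.255108, cos(α−β) = -0.932954, d² = 50.360212. Work in radians in the unit-radius frame; every candidate has L = ρ·(t + p + q).
LSL: p² = 2 + d² − 2cos(α−β) + 2d(sin α − sin β) = 29.002921; p = √p² = 5.385436; φ = atan2(cos β − cos α, d + sin α − sin β) = 0.156841 rad; t = (φ − α) mod 2π = 2.353860 rad, q = (β − φ) mod 2π = 1.155997 rad → L = 5.05·(2.353860 + 5.385436 + 1.155997) = 5.05·8.895293 = 44.921230 m
RSR: p² = 2 + d² − 2cos(α−β) + 2d(sin β − sin α) = 79.449317; p = √p² = 8.913435; φ = atan2(cos α − cos β, d − sin α + sin β) = -0.094515 rad; t = (α − φ) mod 2π = 4.180680 rad, q = (φ − β) mod 2π = 4.875833 rad → L = 5.05·(4.180680 + 8.913435 + 4.875833) = 5.05·17.969948 = 90.748238 m
LSR: p² = d² − 2 + 2cos(α−β) + 2d(sin α + sin β) = 48.717863; p = √p² = 6.979818; φ = atan2(−cos α − cos β, d + sin α + sin β) − atan2(−2, p) = 0.324664 rad; t = (φ − α) mod 2π = 2.521684 rad, q = (φ − β) mod 2π = 5.295012 rad → L = 5.05·(2.521684 + 6.979818 + 5.295012) = 5.05·14.796515 = 74.722399 m
RSL: p² = d² − 2 + 2cos(α−β) − 2d(sin α + sin β) = 44.270747; p = √p² = 6.653627; φ = atan2(cos α + cos β, d − sin α − sin β) − atan2(2, p) = -0.339653 rad; t = (α − φ) mod 2π = 4.425819 rad, q = (β − φ) mod 2π = 1.652490 rad → L = 5.05·(4.425819 + 6.653627 + 1.652490) = 5.05·12.731936 = 64.296275 m
RLR: c = (6 − d² + 2cos(α−β) + 2d(sin α − sin β))/8 = -8.931165, |c| > 1 → infeasible
LRL: c = (6 − d² + 2cos(α−β) − 2d(sin α − sin β))/8 = -2.625365, |c| > 1 → infeasible
Shortest: LSL with L = 44.921230 m ≈ 44.9212 m
Convert LSL to answer units (arcs ×180/π): t = 2.353860·180/π = 134.8663°, p = ρ·p = 5.05·5.385436 = 27.1965 m, q = 1.155997·180/π = 66.2337°, L = 44.9212 m.

LSL: t = 134.8663°, p = 27.1965 m, q = 66.2337°, L = 44.9212 m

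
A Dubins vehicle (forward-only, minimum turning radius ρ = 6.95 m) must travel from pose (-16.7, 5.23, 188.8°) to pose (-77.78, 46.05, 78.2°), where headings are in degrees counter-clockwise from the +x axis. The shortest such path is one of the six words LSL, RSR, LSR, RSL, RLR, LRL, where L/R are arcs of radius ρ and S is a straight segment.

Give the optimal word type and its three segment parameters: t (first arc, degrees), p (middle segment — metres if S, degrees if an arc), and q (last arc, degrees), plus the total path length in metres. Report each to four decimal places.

Let ψ = atan2(Δy, Δx) = atan2(40.82, -61.08) = 146.2450° be the start→goal bearing.
Normalize: d = |goal − start| / ρ = 73.464541/6.95 = 10.570438, α = (θ_start − ψ) mod 360° = 42.5550° = 0.742724 rad, β = (θ_goal − ψ) mod 360° = 291.9550° = 5.095575 rad.
Common terms: sin α = 0.676297, cos α = 0.736629, sin β = -0.927478, cos β = 0.373878, cos(α−β) = -0.351842, d² = 111.734150. Work in radians in the unit-radius frame; every candidate has L = ρ·(t + p + q).
LSL: p² = 2 + d² − 2cos(α−β) + 2d(sin α − sin β) = 148.343044; p = √p² = 12.179616; φ = atan2(cos β − cos α, d + sin α − sin β) = -0.029788 rad; t = (φ − α) mod 2π = 5.510673 rad, q = (β − φ) mod 2π = 5.125363 rad → L = 6.95·(5.510673 + 12.179616 + 5.125363) = 6.95·22.815652 = 158.568784 m
RSR: p² = 2 + d² − 2cos(α−β) + 2d(sin β − sin α) = 80.532623; p = √p² = 8.973997; φ = atan2(cos α − cos β, d − sin α + sin β) = 0.040434 rad; t = (α − φ) mod 2π = 0.702291 rad, q = (φ − β) mod 2π = 1.228043 rad → L = 6.95·(0.702291 + 8.973997 + 1.228043) = 6.95·10.904331 = 75.785102 m
LSR: p² = d² − 2 + 2cos(α−β) + 2d(sin α + sin β) = 103.720282; p = √p² = 10.184316; φ = atan2(−cos α − cos β, d + sin α + sin β) − atan2(−2, p) = 0.086710 rad; t = (φ − α) mod 2π = 5.627171 rad, q = (φ − β) mod 2π = 1.274320 rad → L = 6.95·(5.627171 + 10.184316 + 1.274320) = 6.95·17.085807 = 118.746361 m
RSL: p² = d² − 2 + 2cos(α−β) − 2d(sin α + sin β) = 114.340652; p = √p² = 10.693019; φ = atan2(cos α + cos β, d − sin α − sin β) − atan2(2, p) = -0.082640 rad; t = (α − φ) mod 2π = 0.825364 rad, q = (β − φ) mod 2π = 5.178216 rad → L = 6.95·(0.825364 + 10.693019 + 5.178216) = 6.95·16.696599 = 116.041361 m
RLR: c = (6 − d² + 2cos(α−β) + 2d(sin α − sin β))/8 = -9.066578, |c| > 1 → infeasible
LRL: c = (6 − d² + 2cos(α−β) − 2d(sin α − sin β))/8 = -17.542881, |c| > 1 → infeasible
Shortest: RSR with L = 75.785102 m ≈ 75.7851 m
Convert RSR to answer units (arcs ×180/π): t = 0.702291·180/π = 40.2383°, p = ρ·p = 6.95·8.973997 = 62.3693 m, q = 1.228043·180/π = 70.3617°, L = 75.7851 m.

RSR: t = 40.2383°, p = 62.3693 m, q = 70.3617°, L = 75.7851 m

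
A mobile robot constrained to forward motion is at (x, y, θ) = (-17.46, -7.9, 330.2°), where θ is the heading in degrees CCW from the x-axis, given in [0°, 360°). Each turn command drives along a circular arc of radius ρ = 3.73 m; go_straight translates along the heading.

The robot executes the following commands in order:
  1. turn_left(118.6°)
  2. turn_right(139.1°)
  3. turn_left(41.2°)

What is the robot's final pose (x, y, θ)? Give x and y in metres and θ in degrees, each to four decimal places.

(-2.9981, -3.7373, 350.9000°)

set_pose: (x, y, θ) = (-17.4600, -7.9000, 330.2000°), ρ = 3.73
turn_left(118.6°): centre at ρ to the left, rotate +118.6° → (-11.8771, -4.7414, 448.8000° ≡ 88.8000°)
turn_right(139.1°): centre at ρ to the right, rotate −139.1° → (-5.2781, -2.4369, -50.3000° ≡ 309.7000°)
turn_left(41.2°): centre at ρ to the left, rotate +41.2° → (-2.9981, -3.7373, 350.9000°)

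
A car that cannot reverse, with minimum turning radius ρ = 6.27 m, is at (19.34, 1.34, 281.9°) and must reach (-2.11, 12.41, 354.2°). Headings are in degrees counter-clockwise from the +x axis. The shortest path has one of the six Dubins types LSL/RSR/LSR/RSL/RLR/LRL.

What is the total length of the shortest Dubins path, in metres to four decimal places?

48.5677 m

Let ψ = atan2(Δy, Δx) = atan2(11.07, -21.45) = 152.7025° be the start→goal bearing.
Normalize: d = |goal − start| / ρ = 24.138090/6.27 = 3.849775, α = (θ_start − ψ) mod 360° = 129.1975° = 2.254922 rad, β = (θ_goal − ψ) mod 360° = 201.4975° = 3.516795 rad.
Common terms: sin α = 0.774972, cos α = -0.631996, sin β = -0.366461, cos β = -0.930433, cos(α−β) = 0.304033, d² = 14.820769. Work in radians in the unit-radius frame; every candidate has L = ρ·(t + p + q).
LSL: p² = 2 + d² − 2cos(α−β) + 2d(sin α − sin β) = 25.001222; p = √p² = 5.000122; φ = atan2(cos β − cos α, d + sin α − sin β) = -0.059722 rad; t = (φ − α) mod 2π = 3.968541 rad, q = (β − φ) mod 2π = 3.576517 rad → L = 6.27·(3.968541 + 5.000122 + 3.576517) = 6.27·12.545181 = 78.658282 m
RSR: p² = 2 + d² − 2cos(α−β) + 2d(sin β − sin α) = 7.424183; p = √p² = 2.724735; φ = atan2(cos α − cos β, d − sin α + sin β) = 0.109749 rad; t = (α − φ) mod 2π = 2.145173 rad, q = (φ − β) mod 2π = 2.876139 rad → L = 6.27·(2.145173 + 2.724735 + 2.876139) = 6.27·7.746048 = 48.567719 m
LSR: p² = d² − 2 + 2cos(α−β) + 2d(sin α + sin β) = 16.574183; p = √p² = 4.071140; φ = atan2(−cos α − cos β, d + sin α + sin β) − atan2(−2, p) = 0.808297 rad; t = (φ − α) mod 2π = 4.836560 rad, q = (φ − β) mod 2π = 3.574687 rad → L = 6.27·(4.836560 + 4.071140 + 3.574687) = 6.27·12.482388 = 78.264571 m
RSL: p² = d² − 2 + 2cos(α−β) − 2d(sin α + sin β) = 10.283487; p = √p² = 3.206788; φ = atan2(cos α + cos β, d − sin α − sin β) − atan2(2, p) = -0.983846 rad; t = (α − φ) mod 2π = 3.238768 rad, q = (β − φ) mod 2π = 4.500641 rad → L = 6.27·(3.238768 + 3.206788 + 4.500641) = 6.27·10.946197 = 68.632654 m
RLR: c = (6 − d² + 2cos(α−β) + 2d(sin α − sin β))/8 = 0.071977; p = 2π − arccos c = 4.784428 rad; φ = atan2(cos α − cos β, d − sin α + sin β) = 0.109749 rad; t = (α − φ + p/2) mod 2π = 4.537387 rad, q = (α − β − t + p) mod 2π = 5.268353 rad → L = 6.27·(4.537387 + 4.784428 + 5.268353) = 6.27·14.590169 = 91.480360 m
LRL: c = (6 − d² + 2cos(α−β) − 2d(sin α − sin β))/8 = -2.125153, |c| > 1 → infeasible
Shortest: RSR with L = 48.567719 m ≈ 48.5677 m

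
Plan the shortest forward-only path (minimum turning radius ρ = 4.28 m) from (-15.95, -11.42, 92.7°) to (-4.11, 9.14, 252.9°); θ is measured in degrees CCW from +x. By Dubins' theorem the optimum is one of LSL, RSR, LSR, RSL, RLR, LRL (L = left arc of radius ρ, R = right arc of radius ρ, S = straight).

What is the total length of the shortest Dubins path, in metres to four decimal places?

36.8193 m

Let ψ = atan2(Δy, Δx) = atan2(20.56, 11.84) = 60.0634° be the start→goal bearing.
Normalize: d = |goal − start| / ρ = 23.725497/4.28 = 5.543340, α = (θ_start − ψ) mod 360° = 32.6366° = 0.569616 rad, β = (θ_goal − ψ) mod 360° = 192.8366° = 3.365633 rad.
Common terms: sin α = 0.539309, cos α = 0.842108, sin β = -0.222171, cos β = -0.975008, cos(α−β) = -0.940881, d² = 30.728623. Work in radians in the unit-radius frame; every candidate has L = ρ·(t + p + q).
LSL: p² = 2 + d² − 2cos(α−β) + 2d(sin α − sin β) = 43.052667; p = √p² = 6.561453; φ = atan2(cos β − cos α, d + sin α − sin β) = -0.280606 rad; t = (φ − α) mod 2π = 5.432963 rad, q = (β − φ) mod 2π = 3.646239 rad → L = 4.28·(5.432963 + 6.561453 + 3.646239) = 4.28·15.640656 = 66.942007 m
RSR: p² = 2 + d² − 2cos(α−β) + 2d(sin β − sin α) = 26.168101; p = √p² = 5.115477; φ = atan2(cos α − cos β, d − sin α + sin β) = 0.363149 rad; t = (α − φ) mod 2π = 0.206467 rad, q = (φ − β) mod 2π = 3.280701 rad → L = 4.28·(0.206467 + 5.115477 + 3.280701) = 4.28·8.602645 = 36.819318 m
LSR: p² = d² − 2 + 2cos(α−β) + 2d(sin α + sin β) = 30.362863; p = √p² = 5.510251; φ = atan2(−cos α − cos β, d + sin α + sin β) − atan2(−2, p) = 0.370847 rad; t = (φ − α) mod 2π = 6.084416 rad, q = (φ − β) mod 2π = 3.288399 rad → L = 4.28·(6.084416 + 5.510251 + 3.288399) = 4.28·14.883066 = 63.699521 m
RSL: p² = d² − 2 + 2cos(α−β) − 2d(sin α + sin β) = 23.330859; p = √p² = 4.830203; φ = atan2(cos α + cos β, d − sin α − sin β) − atan2(2, p) = -0.417993 rad; t = (α − φ) mod 2π = 0.987609 rad, q = (β − φ) mod 2π = 3.783626 rad → L = 4.28·(0.987609 + 4.830203 + 3.783626) = 4.28·9.601438 = 41.094155 m
RLR: c = (6 − d² + 2cos(α−β) + 2d(sin α − sin β))/8 = -2.271013, |c| > 1 → infeasible
LRL: c = (6 − d² + 2cos(α−β) − 2d(sin α − sin β))/8 = -4.381583, |c| > 1 → infeasible
Shortest: RSR with L = 36.819318 m ≈ 36.8193 m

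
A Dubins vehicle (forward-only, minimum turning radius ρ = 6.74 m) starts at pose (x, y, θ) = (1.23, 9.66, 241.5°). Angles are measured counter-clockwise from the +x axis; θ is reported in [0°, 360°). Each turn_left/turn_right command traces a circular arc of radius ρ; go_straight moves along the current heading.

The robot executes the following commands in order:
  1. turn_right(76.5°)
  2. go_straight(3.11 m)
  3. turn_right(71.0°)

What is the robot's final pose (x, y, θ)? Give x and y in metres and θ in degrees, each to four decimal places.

set_pose: (x, y, θ) = (1.2300, 9.6600, 241.5000°), ρ = 6.74
turn_right(76.5°): centre at ρ to the right, rotate −76.5° → (-6.4377, 6.3657, 165.0000°)
go_straight(3.11): x += 3.11·cos θ, y += 3.11·sin θ → (-9.4417, 7.1706, 165.0000°)
turn_right(71.0°): centre at ρ to the right, rotate −71.0° → (-14.4208, 13.2108, 94.0000°)

(-14.4208, 13.2108, 94.0000°)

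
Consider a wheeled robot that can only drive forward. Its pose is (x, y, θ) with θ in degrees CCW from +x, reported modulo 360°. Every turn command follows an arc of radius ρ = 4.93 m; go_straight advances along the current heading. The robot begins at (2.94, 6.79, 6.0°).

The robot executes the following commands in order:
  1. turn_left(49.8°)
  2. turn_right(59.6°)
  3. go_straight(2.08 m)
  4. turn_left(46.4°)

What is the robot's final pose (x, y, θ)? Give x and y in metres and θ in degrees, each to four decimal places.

set_pose: (x, y, θ) = (2.9400, 6.7900, 6.0000°), ρ = 4.93
turn_left(49.8°): centre at ρ to the left, rotate +49.8° → (6.5022, 8.9219, 55.8000°)
turn_right(59.6°): centre at ρ to the right, rotate −59.6° → (10.9064, 11.0700, -3.8000° ≡ 356.2000°)
go_straight(2.08): x += 2.08·cos θ, y += 2.08·sin θ → (12.9818, 10.9322, 356.2000°)
turn_left(46.4°): centre at ρ to the left, rotate +46.4° → (16.6456, 12.2224, 402.6000° ≡ 42.6000°)

(16.6456, 12.2224, 42.6000°)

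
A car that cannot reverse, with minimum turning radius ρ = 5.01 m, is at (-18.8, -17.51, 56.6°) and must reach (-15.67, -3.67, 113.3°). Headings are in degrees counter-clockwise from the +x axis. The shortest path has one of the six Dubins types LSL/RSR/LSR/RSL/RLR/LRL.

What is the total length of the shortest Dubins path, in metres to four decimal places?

14.4536 m

Let ψ = atan2(Δy, Δx) = atan2(13.84, 3.13) = 77.2566° be the start→goal bearing.
Normalize: d = |goal − start| / ρ = 14.189521/5.01 = 2.832240, α = (θ_start − ψ) mod 360° = 339.3434° = 5.922660 rad, β = (θ_goal − ψ) mod 360° = 36.0434° = 0.629076 rad.
Common terms: sin α = -0.352766, cos α = 0.935712, sin β = 0.588398, cos β = 0.808571, cos(α−β) = 0.549023, d² = 8.021582. Work in radians in the unit-radius frame; every candidate has L = ρ·(t + p + q).
LSL: p² = 2 + d² − 2cos(α−β) + 2d(sin α − sin β) = 3.592332; p = √p² = 1.895345; φ = atan2(cos β − cos α, d + sin α − sin β) = -0.067131 rad; t = (φ − α) mod 2π = 0.293395 rad, q = (β − φ) mod 2π = 0.696207 rad → L = 5.01·(0.293395 + 1.895345 + 0.696207) = 5.01·2.884946 = 14.453582 m
RSR: p² = 2 + d² − 2cos(α−β) + 2d(sin β − sin α) = 14.254740; p = √p² = 3.775545; φ = atan2(cos α − cos β, d − sin α + sin β) = 0.033681 rad; t = (α − φ) mod 2π = 5.888979 rad, q = (φ − β) mod 2π = 5.687790 rad → L = 5.01·(5.888979 + 3.775545 + 5.687790) = 5.01·15.352314 = 76.915093 m
LSR: p² = d² − 2 + 2cos(α−β) + 2d(sin α + sin β) = 8.454361; p = √p² = 2.907638; φ = atan2(−cos α − cos β, d + sin α + sin β) − atan2(−2, p) = 0.085536 rad; t = (φ − α) mod 2π = 0.446062 rad, q = (φ − β) mod 2π = 5.739645 rad → L = 5.01·(0.446062 + 2.907638 + 5.739645) = 5.01·9.093345 = 45.557659 m
RSL: p² = d² − 2 + 2cos(α−β) − 2d(sin α + sin β) = 5.784894; p = √p² = 2.405181; φ = atan2(cos α + cos β, d − sin α − sin β) − atan2(2, p) = -0.102161 rad; t = (α − φ) mod 2π = 6.024821 rad, q = (β − φ) mod 2π = 0.731238 rad → L = 5.01·(6.024821 + 2.405181 + 0.731238) = 5.01·9.161239 = 45.897809 m
RLR: c = (6 − d² + 2cos(α−β) + 2d(sin α − sin β))/8 = -0.781843; p = 2π − arccos c = 3.814773 rad; φ = atan2(cos α − cos β, d − sin α + sin β) = 0.033681 rad; t = (α − φ + p/2) mod 2π = 1.513180 rad, q = (α − β − t + p) mod 2π = 1.311991 rad → L = 5.01·(1.513180 + 3.814773 + 1.311991) = 5.01·6.639945 = 33.266125 m
LRL: c = (6 − d² + 2cos(α−β) − 2d(sin α − sin β))/8 = 0.550959; p = 2π − arccos c = 5.295901 rad; φ = atan2(cos β − cos α, d + sin α − sin β) = -0.067131 rad; t = (φ − α + p/2) mod 2π = 2.941345 rad, q = (β − α − t + p) mod 2π = 3.344158 rad → L = 5.01·(2.941345 + 5.295901 + 3.344158) = 5.01·11.581404 = 58.022836 m
Shortest: LSL with L = 14.453582 m ≈ 14.4536 m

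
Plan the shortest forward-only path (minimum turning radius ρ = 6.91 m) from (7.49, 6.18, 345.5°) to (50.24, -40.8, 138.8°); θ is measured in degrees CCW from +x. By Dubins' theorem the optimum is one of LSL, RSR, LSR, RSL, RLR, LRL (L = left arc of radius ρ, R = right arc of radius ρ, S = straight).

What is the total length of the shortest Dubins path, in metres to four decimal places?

85.2234 m

Let ψ = atan2(Δy, Δx) = atan2(-46.98, 42.75) = -47.6990° be the start→goal bearing.
Normalize: d = |goal − start| / ρ = 63.519154/6.91 = 9.192352, α = (θ_start − ψ) mod 360° = 33.1990° = 0.579432 rad, β = (θ_goal − ψ) mod 360° = 186.4990° = 3.255022 rad.
Common terms: sin α = 0.547549, cos α = 0.836774, sin β = -0.113186, cos β = -0.993574, cos(α−β) = -0.893371, d² = 84.499339. Work in radians in the unit-radius frame; every candidate has L = ρ·(t + p + q).
LSL: p² = 2 + d² − 2cos(α−β) + 2d(sin α − sin β) = 100.433494; p = √p² = 10.021651; φ = atan2(cos β − cos α, d + sin α − sin β) = -0.183670 rad; t = (φ − α) mod 2π = 5.520083 rad, q = (β − φ) mod 2π = 3.438692 rad → L = 6.91·(5.520083 + 10.021651 + 3.438692) = 6.91·18.980426 = 131.154746 m
RSR: p² = 2 + d² − 2cos(α−β) + 2d(sin β − sin α) = 76.138670; p = √p² = 8.725748; φ = atan2(cos α − cos β, d − sin α + sin β) = 0.211334 rad; t = (α − φ) mod 2π = 0.368098 rad, q = (φ − β) mod 2π = 3.239497 rad → L = 6.91·(0.368098 + 8.725748 + 3.239497) = 6.91·12.333343 = 85.223401 m
LSR: p² = d² − 2 + 2cos(α−β) + 2d(sin α + sin β) = 88.698227; p = √p² = 9.417974; φ = atan2(−cos α − cos β, d + sin α + sin β) − atan2(−2, p) = 0.225538 rad; t = (φ − α) mod 2π = 5.929291 rad, q = (φ − β) mod 2π = 3.253702 rad → L = 6.91·(5.929291 + 9.417974 + 3.253702) = 6.91·18.600966 = 128.532678 m
RSL: p² = d² − 2 + 2cos(α−β) − 2d(sin α + sin β) = 72.726966; p = √p² = 8.528011; φ = atan2(cos α + cos β, d − sin α − sin β) − atan2(2, p) = -0.248260 rad; t = (α − φ) mod 2π = 0.827692 rad, q = (β − φ) mod 2π = 3.503282 rad → L = 6.91·(0.827692 + 8.528011 + 3.503282) = 6.91·12.858984 = 88.855582 m
RLR: c = (6 − d² + 2cos(α−β) + 2d(sin α − sin β))/8 = -8.517334, |c| > 1 → infeasible
LRL: c = (6 − d² + 2cos(α−β) − 2d(sin α − sin β))/8 = -11.554187, |c| > 1 → infeasible
Shortest: RSR with L = 85.223401 m ≈ 85.2234 m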